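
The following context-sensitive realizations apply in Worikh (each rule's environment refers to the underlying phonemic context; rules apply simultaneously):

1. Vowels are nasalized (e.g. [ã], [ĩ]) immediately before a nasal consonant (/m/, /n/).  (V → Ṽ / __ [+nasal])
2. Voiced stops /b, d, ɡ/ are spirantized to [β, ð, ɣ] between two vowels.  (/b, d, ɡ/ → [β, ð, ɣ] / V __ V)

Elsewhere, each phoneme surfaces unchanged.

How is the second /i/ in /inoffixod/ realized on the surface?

/i/ — between /f/ and /x/; rule 1 does not apply here → [i].

[i]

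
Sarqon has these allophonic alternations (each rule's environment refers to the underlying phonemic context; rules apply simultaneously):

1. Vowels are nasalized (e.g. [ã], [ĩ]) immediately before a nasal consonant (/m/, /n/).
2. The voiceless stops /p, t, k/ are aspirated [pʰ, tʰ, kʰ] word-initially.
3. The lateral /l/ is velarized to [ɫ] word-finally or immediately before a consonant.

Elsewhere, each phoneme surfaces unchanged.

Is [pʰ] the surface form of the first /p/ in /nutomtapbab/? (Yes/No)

/p/ (between /a/ and /b/) fails the environment for rule 2, so it stays [p].
The actual realization is [p], not [pʰ].

No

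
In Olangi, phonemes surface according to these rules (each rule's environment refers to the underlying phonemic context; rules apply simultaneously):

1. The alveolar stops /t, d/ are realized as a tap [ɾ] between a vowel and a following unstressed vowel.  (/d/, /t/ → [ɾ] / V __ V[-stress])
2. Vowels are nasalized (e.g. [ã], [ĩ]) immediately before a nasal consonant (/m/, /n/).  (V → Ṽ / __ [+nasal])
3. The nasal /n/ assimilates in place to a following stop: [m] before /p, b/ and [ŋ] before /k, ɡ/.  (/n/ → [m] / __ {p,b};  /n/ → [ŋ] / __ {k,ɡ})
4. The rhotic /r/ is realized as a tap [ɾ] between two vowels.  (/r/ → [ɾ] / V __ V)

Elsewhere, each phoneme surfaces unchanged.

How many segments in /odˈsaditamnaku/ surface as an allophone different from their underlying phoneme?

Segments that undergo a rule: /d/ → [ɾ] (rule 1); /t/ → [ɾ] (rule 1); /a/ → [ã] (rule 2).
All other segments surface unchanged.

3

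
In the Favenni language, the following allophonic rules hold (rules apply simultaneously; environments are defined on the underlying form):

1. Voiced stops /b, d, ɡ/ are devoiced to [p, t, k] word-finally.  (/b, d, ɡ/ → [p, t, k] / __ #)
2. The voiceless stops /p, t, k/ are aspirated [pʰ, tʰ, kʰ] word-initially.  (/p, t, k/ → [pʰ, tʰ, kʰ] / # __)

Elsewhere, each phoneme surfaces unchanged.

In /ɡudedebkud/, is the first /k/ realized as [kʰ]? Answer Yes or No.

/k/ (between /b/ and /u/): rule 2 targets it, but not word-initially → unchanged [k].
The actual realization is [k], not [kʰ].

No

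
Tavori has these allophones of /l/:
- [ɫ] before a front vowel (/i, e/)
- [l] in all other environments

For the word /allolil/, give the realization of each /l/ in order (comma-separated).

Occurrence 1 (position 2): no conditioning environment matches → elsewhere allophone [l].
Occurrence 2 (position 3): no conditioning environment matches → elsewhere allophone [l].
Occurrence 3 (position 5): before a front vowel (/i, e/) → [ɫ].
Occurrence 4 (position 7): no conditioning environment matches → elsewhere allophone [l].

[l], [l], [ɫ], [l]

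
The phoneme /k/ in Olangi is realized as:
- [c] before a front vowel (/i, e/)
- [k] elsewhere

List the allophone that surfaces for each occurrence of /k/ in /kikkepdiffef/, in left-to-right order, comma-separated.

[c], [k], [c]

Occurrence 1 (position 1): before a front vowel → [c].
Occurrence 2 (position 3): no conditioning environment matches → elsewhere allophone [k].
Occurrence 3 (position 4): before a front vowel → [c].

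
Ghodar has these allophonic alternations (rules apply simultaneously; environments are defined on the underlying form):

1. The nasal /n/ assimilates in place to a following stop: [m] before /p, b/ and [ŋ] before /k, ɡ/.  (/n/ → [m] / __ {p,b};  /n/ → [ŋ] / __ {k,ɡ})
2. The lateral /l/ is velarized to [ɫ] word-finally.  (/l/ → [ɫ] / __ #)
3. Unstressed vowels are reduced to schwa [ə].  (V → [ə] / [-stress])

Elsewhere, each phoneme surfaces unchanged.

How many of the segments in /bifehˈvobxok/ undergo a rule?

3

Segments that undergo a rule: /i/ → [ə] (rule 3); /e/ → [ə] (rule 3); /o/ → [ə] (rule 3).
All other segments surface unchanged.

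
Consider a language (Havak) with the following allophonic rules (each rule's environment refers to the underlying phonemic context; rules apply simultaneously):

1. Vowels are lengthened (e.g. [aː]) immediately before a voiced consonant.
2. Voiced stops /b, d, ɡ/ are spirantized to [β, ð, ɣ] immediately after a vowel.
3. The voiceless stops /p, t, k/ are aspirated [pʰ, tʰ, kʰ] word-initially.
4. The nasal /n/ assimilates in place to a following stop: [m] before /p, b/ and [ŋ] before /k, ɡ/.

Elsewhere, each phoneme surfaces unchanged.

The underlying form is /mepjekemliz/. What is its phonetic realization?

/m/ stays [m].
/e/ (between /m/ and /p/) is in the target of rule 1 but the environment (before a voiced consonant) is not met → [e].
/p/ (between /e/ and /j/): rule 3 targets it, but not word-initially → unchanged [p].
/j/ stays [j].
/e/ — between /j/ and /k/; rule 1 does not apply here → [e].
/k/ — between /e/ and /e/; rule 3 does not apply here → [k].
Rule 1 applies to /e/ (between /k/ and /m/: before a voiced consonant) → [eː].
/m/ — not in any rule's target class → [m].
/l/ — not in any rule's target class → [l].
/i/ (between /l/ and /z/): before a voiced consonant, so rule 1 applies → [iː].
/z/ stays [z].

[mepjekeːmliːz]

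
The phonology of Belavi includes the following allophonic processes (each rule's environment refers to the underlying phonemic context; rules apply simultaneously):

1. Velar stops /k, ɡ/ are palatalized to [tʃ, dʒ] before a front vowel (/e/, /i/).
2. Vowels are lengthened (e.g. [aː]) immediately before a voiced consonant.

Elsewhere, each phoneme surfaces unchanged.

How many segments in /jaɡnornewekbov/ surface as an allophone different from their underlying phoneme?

Segments that undergo a rule: /a/ → [aː] (rule 2); /o/ → [oː] (rule 2); /e/ → [eː] (rule 2); /o/ → [oː] (rule 2).
All other segments surface unchanged.

4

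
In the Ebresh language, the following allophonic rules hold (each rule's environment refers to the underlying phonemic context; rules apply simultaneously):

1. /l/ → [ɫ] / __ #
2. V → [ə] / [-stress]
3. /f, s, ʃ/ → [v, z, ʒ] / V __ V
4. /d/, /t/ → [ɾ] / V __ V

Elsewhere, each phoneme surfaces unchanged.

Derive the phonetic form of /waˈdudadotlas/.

/a/ meets the environment for rule 2 (in an unstressed syllable) → [ə].
/d/ (between /a/ and /u/): between two vowels, so rule 4 applies → [ɾ].
/u/ (between /d/ and /d/): rule 2 targets it, but not in an unstressed syllable → unchanged [u].
/d/ (between /u/ and /a/) occurs between two vowels → [ɾ] by rule 4.
Rule 2 applies to /a/ (between /d/ and /d/: in an unstressed syllable) → [ə].
/d/ — between /a/ and /o/, between two vowels — surfaces as [ɾ] (rule 4).
/o/ — between /d/ and /t/, in an unstressed syllable — surfaces as [ə] (rule 2).
/t/ — between /o/ and /l/; rule 4 does not apply here → [t].
/l/ (between /t/ and /a/) is in the target of rule 1 but the environment (word-finally) is not met → [l].
/a/ — between /l/ and /s/, in an unstressed syllable — surfaces as [ə] (rule 2).
/s/ (word-final) is in the target of rule 3 but the environment (between two vowels) is not met → [s].

[wəˈɾuɾəɾətləs]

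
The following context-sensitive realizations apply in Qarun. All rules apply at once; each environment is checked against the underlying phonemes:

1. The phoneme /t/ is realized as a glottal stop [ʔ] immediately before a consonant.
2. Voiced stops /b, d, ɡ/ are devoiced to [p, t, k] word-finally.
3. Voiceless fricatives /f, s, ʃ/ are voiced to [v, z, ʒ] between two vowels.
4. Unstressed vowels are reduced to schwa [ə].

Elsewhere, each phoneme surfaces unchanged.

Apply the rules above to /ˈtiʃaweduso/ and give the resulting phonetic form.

/t/ (word-initial) is in the target of rule 1 but the environment (immediately before a consonant) is not met → [t].
/i/ (between /t/ and /ʃ/) fails the environment for rule 4, so it stays [i].
/ʃ/ meets the environment for rule 3 (between two vowels) → [ʒ].
/a/ (between /ʃ/ and /w/) occurs in an unstressed syllable → [ə] by rule 4.
/e/ meets the environment for rule 4 (in an unstressed syllable) → [ə].
/d/ (between /e/ and /u/) is in the target of rule 2 but the environment (word-finally) is not met → [d].
/u/ — between /d/ and /s/, in an unstressed syllable — surfaces as [ə] (rule 4).
/s/ (between /u/ and /o/): between two vowels, so rule 3 applies → [z].
/o/ (word-final) occurs in an unstressed syllable → [ə] by rule 4.

[ˈtiʒəwədəzə]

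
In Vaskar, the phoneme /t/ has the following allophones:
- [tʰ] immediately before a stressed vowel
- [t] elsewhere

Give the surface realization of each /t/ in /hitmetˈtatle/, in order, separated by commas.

[t], [t], [tʰ], [t]

Occurrence 1 (position 3): no conditioning environment matches → elsewhere allophone [t].
Occurrence 2 (position 6): no conditioning environment matches → elsewhere allophone [t].
Occurrence 3 (position 7): immediately before a stressed vowel → [tʰ].
Occurrence 4 (position 9): no conditioning environment matches → elsewhere allophone [t].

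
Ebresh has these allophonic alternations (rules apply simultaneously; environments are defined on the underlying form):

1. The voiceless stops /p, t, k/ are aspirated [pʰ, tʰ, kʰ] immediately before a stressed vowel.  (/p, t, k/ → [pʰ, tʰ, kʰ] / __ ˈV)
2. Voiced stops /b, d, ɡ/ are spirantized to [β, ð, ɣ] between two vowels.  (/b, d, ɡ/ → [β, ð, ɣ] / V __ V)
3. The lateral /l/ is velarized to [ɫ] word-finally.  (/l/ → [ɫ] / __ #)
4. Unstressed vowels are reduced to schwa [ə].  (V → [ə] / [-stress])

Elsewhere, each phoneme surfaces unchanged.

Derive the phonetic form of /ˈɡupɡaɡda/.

/ɡ/ (word-initial) fails the environment for rule 2, so it stays [ɡ].
/u/ (between /ɡ/ and /p/) fails the environment for rule 4, so it stays [u].
/p/ (between /u/ and /ɡ/) is in the target of rule 1 but the environment (immediately before a stressed vowel) is not met → [p].
/ɡ/ (between /p/ and /a/) fails the environment for rule 2, so it stays [ɡ].
/a/ (between /ɡ/ and /ɡ/): in an unstressed syllable, so rule 4 applies → [ə].
/ɡ/ (between /a/ and /d/): rule 2 targets it, but not between two vowels → unchanged [ɡ].
/d/ — between /ɡ/ and /a/; rule 2 does not apply here → [d].
/a/ meets the environment for rule 4 (in an unstressed syllable) → [ə].

[ˈɡupɡəɡdə]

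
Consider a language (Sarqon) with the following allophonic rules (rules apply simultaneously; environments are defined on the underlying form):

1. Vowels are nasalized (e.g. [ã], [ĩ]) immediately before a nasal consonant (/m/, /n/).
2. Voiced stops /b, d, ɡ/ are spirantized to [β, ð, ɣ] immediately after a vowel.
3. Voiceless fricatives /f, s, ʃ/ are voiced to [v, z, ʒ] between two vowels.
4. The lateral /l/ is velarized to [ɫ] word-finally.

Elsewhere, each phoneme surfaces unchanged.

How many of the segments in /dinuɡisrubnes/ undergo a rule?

3

Segments that undergo a rule: /i/ → [ĩ] (rule 1); /ɡ/ → [ɣ] (rule 2); /b/ → [β] (rule 2).
All other segments surface unchanged.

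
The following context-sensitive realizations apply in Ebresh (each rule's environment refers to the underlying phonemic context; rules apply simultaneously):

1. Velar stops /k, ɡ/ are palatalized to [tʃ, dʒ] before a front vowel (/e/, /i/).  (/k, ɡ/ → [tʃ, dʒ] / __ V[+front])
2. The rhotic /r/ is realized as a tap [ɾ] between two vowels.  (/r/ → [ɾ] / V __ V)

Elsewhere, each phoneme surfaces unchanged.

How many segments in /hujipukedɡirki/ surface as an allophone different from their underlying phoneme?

Segments that undergo a rule: /k/ → [tʃ] (rule 1); /ɡ/ → [dʒ] (rule 1); /k/ → [tʃ] (rule 1).
All other segments surface unchanged.

3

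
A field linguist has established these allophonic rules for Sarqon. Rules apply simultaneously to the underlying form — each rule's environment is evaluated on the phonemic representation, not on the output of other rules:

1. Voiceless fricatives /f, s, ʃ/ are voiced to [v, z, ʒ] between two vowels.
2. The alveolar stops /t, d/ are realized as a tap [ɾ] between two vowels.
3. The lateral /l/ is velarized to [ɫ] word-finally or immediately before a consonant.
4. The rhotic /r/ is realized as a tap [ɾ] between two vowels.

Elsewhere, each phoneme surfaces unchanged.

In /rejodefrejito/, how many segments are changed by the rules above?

Segments that undergo a rule: /d/ → [ɾ] (rule 2); /t/ → [ɾ] (rule 2).
All other segments surface unchanged.

2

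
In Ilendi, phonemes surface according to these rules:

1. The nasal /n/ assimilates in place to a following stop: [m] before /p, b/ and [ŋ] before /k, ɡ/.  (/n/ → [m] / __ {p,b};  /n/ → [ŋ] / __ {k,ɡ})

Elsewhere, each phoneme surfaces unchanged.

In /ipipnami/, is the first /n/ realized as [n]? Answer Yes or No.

Yes

/n/ (between /p/ and /a/) is in the target of rule 1 but the environment (before a labial or velar stop) is not met → [n].
The actual realization is [n], which matches [n].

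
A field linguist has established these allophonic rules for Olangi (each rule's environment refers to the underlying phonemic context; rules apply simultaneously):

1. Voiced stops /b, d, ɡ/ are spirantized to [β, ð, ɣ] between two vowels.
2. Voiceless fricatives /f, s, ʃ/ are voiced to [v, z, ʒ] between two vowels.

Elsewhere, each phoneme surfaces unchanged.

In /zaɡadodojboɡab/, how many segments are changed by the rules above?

Segments that undergo a rule: /ɡ/ → [ɣ] (rule 1); /d/ → [ð] (rule 1); /d/ → [ð] (rule 1); /ɡ/ → [ɣ] (rule 1).
All other segments surface unchanged.

4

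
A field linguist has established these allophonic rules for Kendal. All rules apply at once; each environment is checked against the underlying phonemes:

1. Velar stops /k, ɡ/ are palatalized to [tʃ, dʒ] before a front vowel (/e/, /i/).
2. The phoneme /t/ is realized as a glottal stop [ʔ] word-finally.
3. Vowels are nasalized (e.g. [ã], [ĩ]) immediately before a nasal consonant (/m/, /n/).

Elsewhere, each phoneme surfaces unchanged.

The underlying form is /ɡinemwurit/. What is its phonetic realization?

/ɡ/ — word-initial, before a front vowel — surfaces as [dʒ] (rule 1).
/i/ meets the environment for rule 3 (before a nasal consonant) → [ĩ].
/n/ (between /i/ and /e/): no rule targets it → [n].
/e/ meets the environment for rule 3 (before a nasal consonant) → [ẽ].
/m/ (between /e/ and /w/): no rule targets it → [m].
/w/ stays [w].
/u/ (between /w/ and /r/) is in the target of rule 3 but the environment (before a nasal consonant) is not met → [u].
/r/ — not in any rule's target class → [r].
/i/ (between /r/ and /t/): rule 3 targets it, but not before a nasal consonant → unchanged [i].
/t/ meets the environment for rule 2 (word-finally) → [ʔ].

[dʒĩnẽmwuriʔ]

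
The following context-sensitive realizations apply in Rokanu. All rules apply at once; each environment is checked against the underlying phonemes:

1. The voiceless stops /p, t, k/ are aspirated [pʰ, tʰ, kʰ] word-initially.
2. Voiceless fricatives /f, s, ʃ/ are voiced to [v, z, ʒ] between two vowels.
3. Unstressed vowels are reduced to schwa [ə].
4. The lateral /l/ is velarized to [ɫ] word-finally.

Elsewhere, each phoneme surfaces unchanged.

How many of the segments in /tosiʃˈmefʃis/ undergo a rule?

5

Segments that undergo a rule: /t/ → [tʰ] (rule 1); /o/ → [ə] (rule 3); /s/ → [z] (rule 2); /i/ → [ə] (rule 3); /i/ → [ə] (rule 3).
All other segments surface unchanged.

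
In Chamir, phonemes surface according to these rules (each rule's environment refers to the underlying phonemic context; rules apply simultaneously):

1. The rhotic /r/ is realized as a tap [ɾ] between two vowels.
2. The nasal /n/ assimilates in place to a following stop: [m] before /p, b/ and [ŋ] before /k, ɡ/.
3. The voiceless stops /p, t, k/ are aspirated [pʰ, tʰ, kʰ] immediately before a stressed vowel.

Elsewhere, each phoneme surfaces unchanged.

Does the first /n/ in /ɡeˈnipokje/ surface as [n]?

/n/ (between /e/ and /i/): rule 2 targets it, but not before a labial or velar stop → unchanged [n].
The actual realization is [n], which matches [n].

Yes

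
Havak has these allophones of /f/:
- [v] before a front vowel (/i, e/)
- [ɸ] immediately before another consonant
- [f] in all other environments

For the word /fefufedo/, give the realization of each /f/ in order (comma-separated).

Occurrence 1 (position 1): before a front vowel (/i, e/) → [v].
Occurrence 2 (position 3): no conditioning environment matches → elsewhere allophone [f].
Occurrence 3 (position 5): before a front vowel (/i, e/) → [v].

[v], [f], [v]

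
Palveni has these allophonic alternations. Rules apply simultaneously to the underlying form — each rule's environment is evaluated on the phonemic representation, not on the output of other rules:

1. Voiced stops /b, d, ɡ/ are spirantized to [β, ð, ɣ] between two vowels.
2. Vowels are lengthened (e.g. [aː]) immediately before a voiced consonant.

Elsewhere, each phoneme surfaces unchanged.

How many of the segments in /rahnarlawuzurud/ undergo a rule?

Segments that undergo a rule: /a/ → [aː] (rule 2); /a/ → [aː] (rule 2); /u/ → [uː] (rule 2); /u/ → [uː] (rule 2); /u/ → [uː] (rule 2).
All other segments surface unchanged.

5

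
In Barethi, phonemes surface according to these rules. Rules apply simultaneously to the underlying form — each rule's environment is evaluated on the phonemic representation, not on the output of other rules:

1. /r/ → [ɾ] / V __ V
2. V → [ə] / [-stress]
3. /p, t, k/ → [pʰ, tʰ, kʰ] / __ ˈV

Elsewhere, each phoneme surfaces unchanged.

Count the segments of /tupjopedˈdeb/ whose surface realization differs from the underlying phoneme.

Segments that undergo a rule: /u/ → [ə] (rule 2); /o/ → [ə] (rule 2); /e/ → [ə] (rule 2).
All other segments surface unchanged.

3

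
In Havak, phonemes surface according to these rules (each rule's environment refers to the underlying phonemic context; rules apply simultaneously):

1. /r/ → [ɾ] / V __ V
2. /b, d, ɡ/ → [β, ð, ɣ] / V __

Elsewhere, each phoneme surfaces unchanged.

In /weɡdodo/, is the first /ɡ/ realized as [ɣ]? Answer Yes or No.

/ɡ/ (between /e/ and /d/) occurs immediately after a vowel → [ɣ] by rule 2.
The actual realization is [ɣ], which matches [ɣ].

Yes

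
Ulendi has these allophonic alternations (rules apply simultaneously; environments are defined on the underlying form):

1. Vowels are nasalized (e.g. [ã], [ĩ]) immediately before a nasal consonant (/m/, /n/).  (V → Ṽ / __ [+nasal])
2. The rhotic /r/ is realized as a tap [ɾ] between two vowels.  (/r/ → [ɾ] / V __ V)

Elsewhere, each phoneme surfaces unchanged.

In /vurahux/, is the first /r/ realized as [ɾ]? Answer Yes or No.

Yes

/r/ — between /u/ and /a/, between two vowels — surfaces as [ɾ] (rule 2).
The actual realization is [ɾ], which matches [ɾ].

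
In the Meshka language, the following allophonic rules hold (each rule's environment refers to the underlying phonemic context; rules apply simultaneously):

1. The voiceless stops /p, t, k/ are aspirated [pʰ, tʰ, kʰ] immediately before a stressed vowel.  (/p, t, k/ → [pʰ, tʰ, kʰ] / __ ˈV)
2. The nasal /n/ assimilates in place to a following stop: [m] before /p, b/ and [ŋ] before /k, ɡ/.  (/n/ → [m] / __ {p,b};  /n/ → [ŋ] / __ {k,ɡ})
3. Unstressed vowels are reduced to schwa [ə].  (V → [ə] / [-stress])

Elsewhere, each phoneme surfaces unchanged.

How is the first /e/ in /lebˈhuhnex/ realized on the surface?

/e/ — between /l/ and /b/, in an unstressed syllable — surfaces as [ə] (rule 3).

[ə]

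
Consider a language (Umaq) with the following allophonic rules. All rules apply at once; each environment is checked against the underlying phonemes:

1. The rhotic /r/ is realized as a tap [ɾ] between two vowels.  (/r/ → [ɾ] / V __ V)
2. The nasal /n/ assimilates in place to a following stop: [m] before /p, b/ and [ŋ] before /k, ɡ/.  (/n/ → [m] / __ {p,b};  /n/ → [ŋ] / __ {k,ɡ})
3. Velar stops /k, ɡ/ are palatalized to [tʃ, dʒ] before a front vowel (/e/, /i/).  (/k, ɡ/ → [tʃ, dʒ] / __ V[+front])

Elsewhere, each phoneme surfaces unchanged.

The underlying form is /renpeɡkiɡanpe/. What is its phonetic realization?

[rempeɡtʃiɡampe]

/r/ — word-initial; rule 1 does not apply here → [r].
/e/ stays [e].
/n/ — between /e/ and /p/, before a labial or velar stop — surfaces as [m] (rule 2).
/p/ stays [p].
/e/ — not in any rule's target class → [e].
/ɡ/ — between /e/ and /k/; rule 3 does not apply here → [ɡ].
/k/ (between /ɡ/ and /i/): before a front vowel, so rule 3 applies → [tʃ].
/i/ — not in any rule's target class → [i].
/ɡ/ (between /i/ and /a/) is in the target of rule 3 but the environment (before a front vowel) is not met → [ɡ].
/a/ — not in any rule's target class → [a].
/n/ — between /a/ and /p/, before a labial or velar stop — surfaces as [m] (rule 2).
/p/ (between /n/ and /e/): no rule targets it → [p].
/e/ (word-final) is unaffected → [e].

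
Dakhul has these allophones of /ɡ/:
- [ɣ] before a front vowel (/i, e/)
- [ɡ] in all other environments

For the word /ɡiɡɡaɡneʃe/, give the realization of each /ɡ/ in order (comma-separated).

Occurrence 1 (position 1): before a front vowel (/i, e/) → [ɣ].
Occurrence 2 (position 3): no conditioning environment matches → elsewhere allophone [ɡ].
Occurrence 3 (position 4): no conditioning environment matches → elsewhere allophone [ɡ].
Occurrence 4 (position 6): no conditioning environment matches → elsewhere allophone [ɡ].

[ɣ], [ɡ], [ɡ], [ɡ]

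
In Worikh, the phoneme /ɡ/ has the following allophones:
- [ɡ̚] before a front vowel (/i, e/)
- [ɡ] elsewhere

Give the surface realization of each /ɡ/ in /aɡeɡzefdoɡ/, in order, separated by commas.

[ɡ̚], [ɡ], [ɡ]

Occurrence 1 (position 2): before a front vowel (/i, e/) → [ɡ̚].
Occurrence 2 (position 4): no conditioning environment matches → elsewhere allophone [ɡ].
Occurrence 3 (position 10): no conditioning environment matches → elsewhere allophone [ɡ].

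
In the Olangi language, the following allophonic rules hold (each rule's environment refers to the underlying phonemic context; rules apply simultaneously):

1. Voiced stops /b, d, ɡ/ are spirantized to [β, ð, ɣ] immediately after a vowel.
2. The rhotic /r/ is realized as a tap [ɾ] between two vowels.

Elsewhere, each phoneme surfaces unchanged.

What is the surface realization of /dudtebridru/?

/d/ — word-initial; rule 1 does not apply here → [d].
/u/ (between /d/ and /d/): no rule targets it → [u].
/d/ (between /u/ and /t/): immediately after a vowel, so rule 1 applies → [ð].
/t/ — not in any rule's target class → [t].
/e/ (between /t/ and /b/) is unaffected → [e].
Rule 1 applies to /b/ (between /e/ and /r/: immediately after a vowel) → [β].
/r/ (between /b/ and /i/) is in the target of rule 2 but the environment (between two vowels) is not met → [r].
/i/ (between /r/ and /d/): no rule targets it → [i].
/d/ — between /i/ and /r/, immediately after a vowel — surfaces as [ð] (rule 1).
/r/ (between /d/ and /u/) is in the target of rule 2 but the environment (between two vowels) is not met → [r].
/u/ — not in any rule's target class → [u].

[duðteβriðru]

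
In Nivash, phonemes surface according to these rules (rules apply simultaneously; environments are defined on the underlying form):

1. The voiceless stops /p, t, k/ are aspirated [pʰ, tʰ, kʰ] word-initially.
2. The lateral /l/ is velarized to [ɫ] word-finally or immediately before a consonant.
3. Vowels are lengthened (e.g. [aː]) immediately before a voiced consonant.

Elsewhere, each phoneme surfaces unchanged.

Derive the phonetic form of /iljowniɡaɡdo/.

[iːɫjoːwniːɡaːɡdo]

Rule 3 applies to /i/ (word-initial: before a voiced consonant) → [iː].
/l/ — between /i/ and /j/, word-finally or immediately before a consonant — surfaces as [ɫ] (rule 2).
/j/ (between /l/ and /o/): no rule targets it → [j].
/o/ meets the environment for rule 3 (before a voiced consonant) → [oː].
/w/ (between /o/ and /n/): no rule targets it → [w].
/n/ (between /w/ and /i/): no rule targets it → [n].
/i/ — between /n/ and /ɡ/, before a voiced consonant — surfaces as [iː] (rule 3).
/ɡ/ (between /i/ and /a/) is unaffected → [ɡ].
/a/ — between /ɡ/ and /ɡ/, before a voiced consonant — surfaces as [aː] (rule 3).
/ɡ/ (between /a/ and /d/): no rule targets it → [ɡ].
/d/ stays [d].
/o/ (word-final) is in the target of rule 3 but the environment (before a voiced consonant) is not met → [o].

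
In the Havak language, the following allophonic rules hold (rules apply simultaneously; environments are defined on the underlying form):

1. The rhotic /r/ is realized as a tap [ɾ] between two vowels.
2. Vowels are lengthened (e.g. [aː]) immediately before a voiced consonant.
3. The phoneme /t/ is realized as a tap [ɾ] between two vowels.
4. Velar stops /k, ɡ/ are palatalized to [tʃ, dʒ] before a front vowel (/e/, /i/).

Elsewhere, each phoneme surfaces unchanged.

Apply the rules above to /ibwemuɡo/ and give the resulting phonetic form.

[iːbweːmuːɡo]

/i/ (word-initial): before a voiced consonant, so rule 2 applies → [iː].
/b/ — not in any rule's target class → [b].
/w/ — not in any rule's target class → [w].
/e/ — between /w/ and /m/, before a voiced consonant — surfaces as [eː] (rule 2).
/m/ (between /e/ and /u/): no rule targets it → [m].
/u/ (between /m/ and /ɡ/): before a voiced consonant, so rule 2 applies → [uː].
/ɡ/ (between /u/ and /o/) is in the target of rule 4 but the environment (before a front vowel) is not met → [ɡ].
/o/ (word-final): rule 2 targets it, but not before a voiced consonant → unchanged [o].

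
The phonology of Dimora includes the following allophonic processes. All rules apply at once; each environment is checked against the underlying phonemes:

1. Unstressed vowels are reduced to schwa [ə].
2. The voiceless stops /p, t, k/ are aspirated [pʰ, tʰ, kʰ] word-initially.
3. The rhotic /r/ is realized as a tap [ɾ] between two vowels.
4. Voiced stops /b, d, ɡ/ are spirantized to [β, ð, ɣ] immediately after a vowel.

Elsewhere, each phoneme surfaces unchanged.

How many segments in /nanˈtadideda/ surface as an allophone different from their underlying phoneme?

7

Segments that undergo a rule: /a/ → [ə] (rule 1); /d/ → [ð] (rule 4); /i/ → [ə] (rule 1); /d/ → [ð] (rule 4); /e/ → [ə] (rule 1); /d/ → [ð] (rule 4); /a/ → [ə] (rule 1).
All other segments surface unchanged.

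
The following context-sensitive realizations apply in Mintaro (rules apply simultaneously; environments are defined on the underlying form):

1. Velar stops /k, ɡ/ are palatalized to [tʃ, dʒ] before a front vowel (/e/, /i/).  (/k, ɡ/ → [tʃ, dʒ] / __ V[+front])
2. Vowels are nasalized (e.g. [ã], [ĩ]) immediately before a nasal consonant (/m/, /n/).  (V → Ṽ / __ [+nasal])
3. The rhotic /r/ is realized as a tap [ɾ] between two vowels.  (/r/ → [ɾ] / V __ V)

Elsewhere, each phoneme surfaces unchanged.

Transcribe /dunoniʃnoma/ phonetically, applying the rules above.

[dũnõniʃnõma]

/d/ — not in any rule's target class → [d].
Rule 2 applies to /u/ (between /d/ and /n/: before a nasal consonant) → [ũ].
/n/ (between /u/ and /o/) is unaffected → [n].
Rule 2 applies to /o/ (between /n/ and /n/: before a nasal consonant) → [õ].
/n/ stays [n].
/i/ (between /n/ and /ʃ/) fails the environment for rule 2, so it stays [i].
/ʃ/ stays [ʃ].
/n/ stays [n].
/o/ meets the environment for rule 2 (before a nasal consonant) → [õ].
/m/ (between /o/ and /a/): no rule targets it → [m].
/a/ — word-final; rule 2 does not apply here → [a].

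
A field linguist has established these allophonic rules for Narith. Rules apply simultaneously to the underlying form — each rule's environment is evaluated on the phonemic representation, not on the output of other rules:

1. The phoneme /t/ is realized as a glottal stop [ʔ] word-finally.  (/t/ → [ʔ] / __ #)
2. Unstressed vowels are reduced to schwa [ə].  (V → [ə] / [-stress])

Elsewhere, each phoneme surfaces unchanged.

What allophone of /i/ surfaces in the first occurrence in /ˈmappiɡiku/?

[ə]

/i/ (between /p/ and /ɡ/) occurs in an unstressed syllable → [ə] by rule 2.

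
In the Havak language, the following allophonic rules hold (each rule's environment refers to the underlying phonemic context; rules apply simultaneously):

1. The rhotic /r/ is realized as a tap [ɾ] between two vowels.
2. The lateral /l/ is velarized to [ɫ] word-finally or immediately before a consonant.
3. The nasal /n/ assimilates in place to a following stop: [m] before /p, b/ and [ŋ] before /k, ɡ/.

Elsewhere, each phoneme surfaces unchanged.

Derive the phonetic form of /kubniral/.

/k/ (word-initial): no rule targets it → [k].
/u/ (between /k/ and /b/): no rule targets it → [u].
/b/ (between /u/ and /n/) is unaffected → [b].
/n/ — between /b/ and /i/; rule 3 does not apply here → [n].
/i/ (between /n/ and /r/) is unaffected → [i].
Rule 1 applies to /r/ (between /i/ and /a/: between two vowels) → [ɾ].
/a/ (between /r/ and /l/) is unaffected → [a].
/l/ (word-final): word-finally or immediately before a consonant, so rule 2 applies → [ɫ].

[kubniɾaɫ]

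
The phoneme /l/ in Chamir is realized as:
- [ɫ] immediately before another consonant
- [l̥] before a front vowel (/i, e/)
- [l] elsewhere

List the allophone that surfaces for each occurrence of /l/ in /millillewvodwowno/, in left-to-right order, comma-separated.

Occurrence 1 (position 3): immediately before another consonant → [ɫ].
Occurrence 2 (position 4): before a front vowel (/i, e/) → [l̥].
Occurrence 3 (position 6): immediately before another consonant → [ɫ].
Occurrence 4 (position 7): before a front vowel (/i, e/) → [l̥].

[ɫ], [l̥], [ɫ], [l̥]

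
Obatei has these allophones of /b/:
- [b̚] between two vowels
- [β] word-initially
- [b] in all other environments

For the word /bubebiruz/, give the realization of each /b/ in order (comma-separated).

[β], [b̚], [b̚]

Occurrence 1 (position 1): word-initially → [β].
Occurrence 2 (position 3): between two vowels → [b̚].
Occurrence 3 (position 5): between two vowels → [b̚].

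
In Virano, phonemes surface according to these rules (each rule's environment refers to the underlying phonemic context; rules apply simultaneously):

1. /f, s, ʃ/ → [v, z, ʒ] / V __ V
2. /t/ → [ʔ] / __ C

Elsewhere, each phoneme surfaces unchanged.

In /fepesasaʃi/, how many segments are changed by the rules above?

Segments that undergo a rule: /s/ → [z] (rule 1); /s/ → [z] (rule 1); /ʃ/ → [ʒ] (rule 1).
All other segments surface unchanged.

3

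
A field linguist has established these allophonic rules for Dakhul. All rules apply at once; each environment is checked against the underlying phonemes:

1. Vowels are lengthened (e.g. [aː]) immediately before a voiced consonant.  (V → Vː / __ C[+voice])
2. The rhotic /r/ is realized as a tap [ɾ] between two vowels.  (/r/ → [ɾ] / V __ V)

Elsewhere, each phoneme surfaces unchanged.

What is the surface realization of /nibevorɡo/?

[niːbeːvoːrɡo]

/n/ (word-initial): no rule targets it → [n].
Rule 1 applies to /i/ (between /n/ and /b/: before a voiced consonant) → [iː].
/b/ stays [b].
/e/ meets the environment for rule 1 (before a voiced consonant) → [eː].
/v/ (between /e/ and /o/) is unaffected → [v].
/o/ meets the environment for rule 1 (before a voiced consonant) → [oː].
/r/ (between /o/ and /ɡ/) fails the environment for rule 2, so it stays [r].
/ɡ/ (between /r/ and /o/): no rule targets it → [ɡ].
/o/ — word-final; rule 1 does not apply here → [o].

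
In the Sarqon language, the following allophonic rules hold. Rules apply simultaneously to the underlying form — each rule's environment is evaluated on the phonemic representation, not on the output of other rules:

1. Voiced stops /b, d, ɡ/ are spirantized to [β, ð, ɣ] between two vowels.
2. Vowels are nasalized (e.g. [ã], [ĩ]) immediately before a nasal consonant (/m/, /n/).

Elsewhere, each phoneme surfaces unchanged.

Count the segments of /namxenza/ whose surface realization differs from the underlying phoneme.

2

Segments that undergo a rule: /a/ → [ã] (rule 2); /e/ → [ẽ] (rule 2).
All other segments surface unchanged.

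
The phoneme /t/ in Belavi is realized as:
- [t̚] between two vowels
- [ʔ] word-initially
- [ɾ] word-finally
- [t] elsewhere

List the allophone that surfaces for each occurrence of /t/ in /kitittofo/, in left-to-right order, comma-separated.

Occurrence 1 (position 3): between two vowels → [t̚].
Occurrence 2 (position 5): no conditioning environment matches → elsewhere allophone [t].
Occurrence 3 (position 6): no conditioning environment matches → elsewhere allophone [t].

[t̚], [t], [t]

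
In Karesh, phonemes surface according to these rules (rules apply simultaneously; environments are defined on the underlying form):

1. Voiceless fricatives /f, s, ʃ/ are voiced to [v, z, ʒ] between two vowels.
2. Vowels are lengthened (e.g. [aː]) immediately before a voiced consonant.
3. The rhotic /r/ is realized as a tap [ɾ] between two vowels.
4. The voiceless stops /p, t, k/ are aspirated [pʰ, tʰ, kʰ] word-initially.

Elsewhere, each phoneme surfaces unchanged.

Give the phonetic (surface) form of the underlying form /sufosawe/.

[suvozaːwe]

/s/ (word-initial) is in the target of rule 1 but the environment (between two vowels) is not met → [s].
/u/ (between /s/ and /f/) is in the target of rule 2 but the environment (before a voiced consonant) is not met → [u].
Rule 1 applies to /f/ (between /u/ and /o/: between two vowels) → [v].
/o/ (between /f/ and /s/): rule 2 targets it, but not before a voiced consonant → unchanged [o].
Rule 1 applies to /s/ (between /o/ and /a/: between two vowels) → [z].
/a/ (between /s/ and /w/): before a voiced consonant, so rule 2 applies → [aː].
/e/ (word-final): rule 2 targets it, but not before a voiced consonant → unchanged [e].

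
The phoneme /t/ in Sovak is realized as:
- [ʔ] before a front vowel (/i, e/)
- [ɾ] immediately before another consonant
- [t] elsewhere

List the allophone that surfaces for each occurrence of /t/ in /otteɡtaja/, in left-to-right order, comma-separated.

[ɾ], [ʔ], [t]

Occurrence 1 (position 2): immediately before another consonant → [ɾ].
Occurrence 2 (position 3): before a front vowel (/i, e/) → [ʔ].
Occurrence 3 (position 6): no conditioning environment matches → elsewhere allophone [t].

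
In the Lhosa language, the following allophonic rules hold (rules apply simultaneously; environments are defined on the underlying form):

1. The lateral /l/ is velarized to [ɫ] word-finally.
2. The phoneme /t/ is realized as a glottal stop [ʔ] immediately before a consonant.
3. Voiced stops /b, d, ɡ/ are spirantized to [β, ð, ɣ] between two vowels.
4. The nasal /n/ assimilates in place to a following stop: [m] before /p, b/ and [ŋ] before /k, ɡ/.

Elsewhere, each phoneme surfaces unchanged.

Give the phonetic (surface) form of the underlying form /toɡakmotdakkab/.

/t/ (word-initial) is in the target of rule 2 but the environment (immediately before a consonant) is not met → [t].
/o/ (between /t/ and /ɡ/) is unaffected → [o].
/ɡ/ — between /o/ and /a/, between two vowels — surfaces as [ɣ] (rule 3).
/a/ stays [a].
/k/ (between /a/ and /m/) is unaffected → [k].
/m/ (between /k/ and /o/): no rule targets it → [m].
/o/ (between /m/ and /t/) is unaffected → [o].
/t/ (between /o/ and /d/) occurs immediately before a consonant → [ʔ] by rule 2.
/d/ — between /t/ and /a/; rule 3 does not apply here → [d].
/a/ (between /d/ and /k/) is unaffected → [a].
/k/ (between /a/ and /k/): no rule targets it → [k].
/k/ (between /k/ and /a/): no rule targets it → [k].
/a/ (between /k/ and /b/) is unaffected → [a].
/b/ (word-final): rule 3 targets it, but not between two vowels → unchanged [b].

[toɣakmoʔdakkab]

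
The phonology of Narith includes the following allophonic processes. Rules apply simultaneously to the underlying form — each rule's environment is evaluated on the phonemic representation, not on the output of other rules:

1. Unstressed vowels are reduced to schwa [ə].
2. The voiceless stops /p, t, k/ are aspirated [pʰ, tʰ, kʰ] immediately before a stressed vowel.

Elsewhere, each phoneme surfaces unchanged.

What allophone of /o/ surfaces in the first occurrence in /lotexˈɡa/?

[ə]

/o/ (between /l/ and /t/) occurs in an unstressed syllable → [ə] by rule 1.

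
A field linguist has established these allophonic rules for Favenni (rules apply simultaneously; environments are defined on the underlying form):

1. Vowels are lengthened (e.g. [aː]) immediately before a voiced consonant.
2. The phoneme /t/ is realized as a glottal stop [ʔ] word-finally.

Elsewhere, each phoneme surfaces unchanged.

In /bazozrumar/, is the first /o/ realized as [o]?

/o/ meets the environment for rule 1 (before a voiced consonant) → [oː].
The actual realization is [oː], not [o].

No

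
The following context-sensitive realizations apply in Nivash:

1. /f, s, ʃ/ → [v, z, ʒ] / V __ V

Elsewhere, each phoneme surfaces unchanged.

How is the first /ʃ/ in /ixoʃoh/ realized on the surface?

/ʃ/ (between /o/ and /o/): between two vowels, so rule 1 applies → [ʒ].

[ʒ]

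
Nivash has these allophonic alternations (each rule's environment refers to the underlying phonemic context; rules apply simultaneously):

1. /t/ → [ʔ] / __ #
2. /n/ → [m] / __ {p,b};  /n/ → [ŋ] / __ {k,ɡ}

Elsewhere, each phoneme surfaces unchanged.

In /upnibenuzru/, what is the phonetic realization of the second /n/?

/n/ (between /e/ and /u/) fails the environment for rule 2, so it stays [n].

[n]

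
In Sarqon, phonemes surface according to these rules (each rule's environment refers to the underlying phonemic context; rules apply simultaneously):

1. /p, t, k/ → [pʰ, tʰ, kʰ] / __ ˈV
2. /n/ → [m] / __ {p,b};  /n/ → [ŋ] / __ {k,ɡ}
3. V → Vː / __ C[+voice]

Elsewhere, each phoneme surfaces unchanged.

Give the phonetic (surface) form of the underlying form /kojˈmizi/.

/k/ (word-initial): rule 1 targets it, but not immediately before a stressed vowel → unchanged [k].
/o/ (between /k/ and /j/) occurs before a voiced consonant → [oː] by rule 3.
/i/ meets the environment for rule 3 (before a voiced consonant) → [iː].
/i/ — word-final; rule 3 does not apply here → [i].

[koːjˈmiːzi]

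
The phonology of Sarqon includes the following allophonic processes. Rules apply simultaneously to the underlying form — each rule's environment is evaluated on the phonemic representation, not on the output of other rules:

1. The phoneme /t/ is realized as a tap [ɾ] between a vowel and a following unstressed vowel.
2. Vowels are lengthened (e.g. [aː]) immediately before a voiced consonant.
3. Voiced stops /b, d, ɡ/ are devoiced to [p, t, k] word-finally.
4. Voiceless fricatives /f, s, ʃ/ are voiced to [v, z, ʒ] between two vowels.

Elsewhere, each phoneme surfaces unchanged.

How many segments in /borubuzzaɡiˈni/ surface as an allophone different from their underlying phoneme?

5

Segments that undergo a rule: /o/ → [oː] (rule 2); /u/ → [uː] (rule 2); /u/ → [uː] (rule 2); /a/ → [aː] (rule 2); /i/ → [iː] (rule 2).
All other segments surface unchanged.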